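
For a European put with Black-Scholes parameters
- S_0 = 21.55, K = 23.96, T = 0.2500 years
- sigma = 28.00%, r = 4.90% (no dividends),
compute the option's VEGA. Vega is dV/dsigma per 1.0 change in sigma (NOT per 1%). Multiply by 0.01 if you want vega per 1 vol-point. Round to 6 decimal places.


Answer: Vega = 3.591111

Derivation:
d1 = -0.5997139764; d2 = -0.7397139764
phi(d1) = 0.3332817802; exp(-qT) = 1.0000000000; exp(-rT) = 0.9878247258
Vega = S * exp(-qT) * phi(d1) * sqrt(T) = 21.5500 * 1.0000000000 * 0.3332817802 * 0.5000000000 = 3.591111


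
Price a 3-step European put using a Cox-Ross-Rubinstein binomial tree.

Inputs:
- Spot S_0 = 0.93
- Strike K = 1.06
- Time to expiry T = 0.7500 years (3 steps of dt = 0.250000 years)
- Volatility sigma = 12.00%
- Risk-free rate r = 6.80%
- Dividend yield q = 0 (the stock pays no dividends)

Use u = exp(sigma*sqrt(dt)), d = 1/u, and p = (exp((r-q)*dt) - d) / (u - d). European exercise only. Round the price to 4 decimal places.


Answer: Price = V(0,0) = 0.0899

Derivation:
dt = T/N = 0.250000
u = exp(sigma*sqrt(dt)) = 1.061837; d = 1/u = 0.941765
p = (exp((r-q)*dt) - d) / (u - d) = 0.627796
Discount per step: exp(-r*dt) = 0.983144
Stock lattice S(k, i) with i counting down-moves:
  k=0: S(0,0) = 0.9300
  k=1: S(1,0) = 0.9875; S(1,1) = 0.8758
  k=2: S(2,0) = 1.0486; S(2,1) = 0.9300; S(2,2) = 0.8248
  k=3: S(3,0) = 1.1134; S(3,1) = 0.9875; S(3,2) = 0.8758; S(3,3) = 0.7768
Terminal payoffs V(N, i) = max(K - S_T, 0):
  V(3,0) = 0.000000; V(3,1) = 0.072492; V(3,2) = 0.184159; V(3,3) = 0.283199
Backward induction: V(k, i) = exp(-r*dt) * [p * V(k+1, i) + (1-p) * V(k+1, i+1)].
  V(2,0) = exp(-r*dt) * [p*0.000000 + (1-p)*0.072492] = 0.026527
  V(2,1) = exp(-r*dt) * [p*0.072492 + (1-p)*0.184159] = 0.112132
  V(2,2) = exp(-r*dt) * [p*0.184159 + (1-p)*0.283199] = 0.217296
  V(1,0) = exp(-r*dt) * [p*0.026527 + (1-p)*0.112132] = 0.057405
  V(1,1) = exp(-r*dt) * [p*0.112132 + (1-p)*0.217296] = 0.148725
  V(0,0) = exp(-r*dt) * [p*0.057405 + (1-p)*0.148725] = 0.089854


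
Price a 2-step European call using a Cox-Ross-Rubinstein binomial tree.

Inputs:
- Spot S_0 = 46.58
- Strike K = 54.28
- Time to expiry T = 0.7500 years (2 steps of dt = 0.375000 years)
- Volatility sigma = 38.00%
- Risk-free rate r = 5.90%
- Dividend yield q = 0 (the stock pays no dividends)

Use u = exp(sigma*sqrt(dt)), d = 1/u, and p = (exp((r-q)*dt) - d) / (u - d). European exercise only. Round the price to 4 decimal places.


Answer: Price = V(0,0) = 4.5674

Derivation:
dt = T/N = 0.375000
u = exp(sigma*sqrt(dt)) = 1.262005; d = 1/u = 0.792390
p = (exp((r-q)*dt) - d) / (u - d) = 0.489724
Discount per step: exp(-r*dt) = 0.978118
Stock lattice S(k, i) with i counting down-moves:
  k=0: S(0,0) = 46.5800
  k=1: S(1,0) = 58.7842; S(1,1) = 36.9095
  k=2: S(2,0) = 74.1859; S(2,1) = 46.5800; S(2,2) = 29.2467
Terminal payoffs V(N, i) = max(S_T - K, 0):
  V(2,0) = 19.905916; V(2,1) = 0.000000; V(2,2) = 0.000000
Backward induction: V(k, i) = exp(-r*dt) * [p * V(k+1, i) + (1-p) * V(k+1, i+1)].
  V(1,0) = exp(-r*dt) * [p*19.905916 + (1-p)*0.000000] = 9.535087
  V(1,1) = exp(-r*dt) * [p*0.000000 + (1-p)*0.000000] = 0.000000
  V(0,0) = exp(-r*dt) * [p*9.535087 + (1-p)*0.000000] = 4.567380


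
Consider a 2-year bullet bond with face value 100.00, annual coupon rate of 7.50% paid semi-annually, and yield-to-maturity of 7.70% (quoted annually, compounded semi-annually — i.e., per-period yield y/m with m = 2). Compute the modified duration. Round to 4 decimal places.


Coupon per period c = face * coupon_rate / m = 3.750000
Periods per year m = 2; per-period yield y/m = 0.038500
Number of cashflows N = 4
Cashflows (t years, CF_t, discount factor 1/(1+y/m)^(m*t), PV):
  t = 0.5000: CF_t = 3.750000, DF = 0.962927, PV = 3.610977
  t = 1.0000: CF_t = 3.750000, DF = 0.927229, PV = 3.477109
  t = 1.5000: CF_t = 3.750000, DF = 0.892854, PV = 3.348203
  t = 2.0000: CF_t = 103.750000, DF = 0.859754, PV = 89.199435
Price P = sum_t PV_t = 99.635724
First compute Macaulay numerator sum_t t * PV_t:
  t * PV_t at t = 0.5000: 1.805489
  t * PV_t at t = 1.0000: 3.477109
  t * PV_t at t = 1.5000: 5.022304
  t * PV_t at t = 2.0000: 178.398869
Macaulay duration D = 188.703771 / 99.635724 = 1.893937
Modified duration = D / (1 + y/m) = 1.893937 / (1 + 0.038500) = 1.823724

Answer: Modified duration = 1.8237


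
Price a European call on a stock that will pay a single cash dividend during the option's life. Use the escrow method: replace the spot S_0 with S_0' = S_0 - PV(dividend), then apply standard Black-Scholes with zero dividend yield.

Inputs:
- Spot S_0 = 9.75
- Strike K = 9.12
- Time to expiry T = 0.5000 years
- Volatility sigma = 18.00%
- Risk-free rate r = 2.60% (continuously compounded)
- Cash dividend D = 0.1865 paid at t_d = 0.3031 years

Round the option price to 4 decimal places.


PV(D) = D * exp(-r * t_d) = 0.1865 * 0.99215037 = 0.18503604
S_0' = S_0 - PV(D) = 9.7500 - 0.18503604 = 9.56496396
d1 = (ln(S_0'/K) + (r + sigma^2/2)*T) / (sigma*sqrt(T)) = 0.54004912
d2 = d1 - sigma*sqrt(T) = 0.41276989
exp(-rT) = 0.98708414
N(d1) = 0.70541842; N(d2) = 0.66011239
C = S_0' * N(d1) - K * exp(-rT) * N(d2) = 9.56496396 * 0.70541842 - 9.1200 * 0.98708414 * 0.66011239 = 0.8048

Answer: Price = 0.8048


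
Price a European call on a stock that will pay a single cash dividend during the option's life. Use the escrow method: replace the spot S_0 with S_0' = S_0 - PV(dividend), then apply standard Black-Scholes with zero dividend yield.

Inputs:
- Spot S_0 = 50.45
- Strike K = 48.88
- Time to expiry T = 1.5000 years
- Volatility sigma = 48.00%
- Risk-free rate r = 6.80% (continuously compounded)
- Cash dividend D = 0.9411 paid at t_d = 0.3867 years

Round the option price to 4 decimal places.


Answer: Price = 13.7264

Derivation:
PV(D) = D * exp(-r * t_d) = 0.9411 * 0.97404712 = 0.91667574
S_0' = S_0 - PV(D) = 50.4500 - 0.91667574 = 49.53332426
d1 = (ln(S_0'/K) + (r + sigma^2/2)*T) / (sigma*sqrt(T)) = 0.49002952
d2 = d1 - sigma*sqrt(T) = -0.09784802
exp(-rT) = 0.90302955
N(d1) = 0.68794349; N(d2) = 0.46102649
C = S_0' * N(d1) - K * exp(-rT) * N(d2) = 49.53332426 * 0.68794349 - 48.8800 * 0.90302955 * 0.46102649 = 13.7264


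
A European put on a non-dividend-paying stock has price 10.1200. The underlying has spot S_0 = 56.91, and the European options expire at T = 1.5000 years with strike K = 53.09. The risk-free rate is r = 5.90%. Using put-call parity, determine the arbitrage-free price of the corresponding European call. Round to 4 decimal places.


Answer: Call price = 18.4366

Derivation:
Put-call parity: C - P = S_0 * exp(-qT) - K * exp(-rT).
S_0 * exp(-qT) = 56.9100 * 1.00000000 = 56.91000000
K * exp(-rT) = 53.0900 * 0.91530311 = 48.59344215
C = P + S*exp(-qT) - K*exp(-rT)
C = 10.1200 + 56.91000000 - 48.59344215 = 18.4366


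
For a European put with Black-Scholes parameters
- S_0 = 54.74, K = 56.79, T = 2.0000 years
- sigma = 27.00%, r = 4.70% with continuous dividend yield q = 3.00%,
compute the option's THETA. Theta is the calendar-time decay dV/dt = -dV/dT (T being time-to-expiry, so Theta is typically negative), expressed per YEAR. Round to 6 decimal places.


Answer: Theta = -1.185344

Derivation:
d1 = 0.1836760926; d2 = -0.1981615693
phi(d1) = 0.3922691818; exp(-qT) = 0.9417645336; exp(-rT) = 0.9102827622
Theta = -S*exp(-qT)*phi(d1)*sigma/(2*sqrt(T)) + r*K*exp(-rT)*N(-d2) - q*S*exp(-qT)*N(-d1)
N(-d1) = 0.4271337826; N(-d2) = 0.5785406728; sqrt(T) = 1.4142135624
Term 1 = -54.7400 * 0.9417645336 * 0.3922691818 * 0.2700 / (2 * 1.4142135624) = -1.9304123370
Term 2 = 0.0470 * 56.7900 * 0.9102827622 * 0.5785406728 = 1.4056588835
Term 3 = -0.0300 * 54.7400 * 0.9417645336 * 0.4271337826 = -0.6605904648
Theta = -1.9304123370 + (1.4056588835) + (-0.6605904648) = -1.185344


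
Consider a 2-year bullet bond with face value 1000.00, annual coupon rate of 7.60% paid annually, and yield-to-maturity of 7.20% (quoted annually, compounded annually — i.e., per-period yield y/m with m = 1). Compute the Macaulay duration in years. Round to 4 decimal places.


Answer: Macaulay duration = 1.9296 years

Derivation:
Coupon per period c = face * coupon_rate / m = 76.000000
Periods per year m = 1; per-period yield y/m = 0.072000
Number of cashflows N = 2
Cashflows (t years, CF_t, discount factor 1/(1+y/m)^(m*t), PV):
  t = 1.0000: CF_t = 76.000000, DF = 0.932836, PV = 70.895522
  t = 2.0000: CF_t = 1076.000000, DF = 0.870183, PV = 936.316552
Price P = sum_t PV_t = 1007.212074
Macaulay numerator sum_t t * PV_t:
  t * PV_t at t = 1.0000: 70.895522
  t * PV_t at t = 2.0000: 1872.633103
Macaulay duration D = (sum_t t * PV_t) / P = 1943.528626 / 1007.212074 = 1.929612


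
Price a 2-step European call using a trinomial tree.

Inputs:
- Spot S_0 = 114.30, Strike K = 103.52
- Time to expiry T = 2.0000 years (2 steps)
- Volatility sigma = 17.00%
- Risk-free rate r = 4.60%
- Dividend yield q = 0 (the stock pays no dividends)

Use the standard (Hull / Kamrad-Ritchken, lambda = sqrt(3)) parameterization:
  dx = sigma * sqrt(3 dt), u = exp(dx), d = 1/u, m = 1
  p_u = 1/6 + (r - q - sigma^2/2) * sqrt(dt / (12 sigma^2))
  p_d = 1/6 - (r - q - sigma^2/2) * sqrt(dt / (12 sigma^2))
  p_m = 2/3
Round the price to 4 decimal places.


dt = T/N = 1.000000; dx = sigma*sqrt(3*dt) = 0.294449
u = exp(dx) = 1.342386; d = 1/u = 0.744942
p_u = 0.220241, p_m = 0.666667, p_d = 0.113092
Discount per step: exp(-r*dt) = 0.955042
Stock lattice S(k, j) with j the centered position index:
  k=0: S(0,+0) = 114.3000
  k=1: S(1,-1) = 85.1469; S(1,+0) = 114.3000; S(1,+1) = 153.4347
  k=2: S(2,-2) = 63.4295; S(2,-1) = 85.1469; S(2,+0) = 114.3000; S(2,+1) = 153.4347; S(2,+2) = 205.9686
Terminal payoffs V(N, j) = max(S_T - K, 0):
  V(2,-2) = 0.000000; V(2,-1) = 0.000000; V(2,+0) = 10.780000; V(2,+1) = 49.914721; V(2,+2) = 102.448624
Backward induction: V(k, j) = exp(-r*dt) * [p_u * V(k+1, j+1) + p_m * V(k+1, j) + p_d * V(k+1, j-1)]
  V(1,-1) = exp(-r*dt) * [p_u*10.780000 + p_m*0.000000 + p_d*0.000000] = 2.267463
  V(1,+0) = exp(-r*dt) * [p_u*49.914721 + p_m*10.780000 + p_d*0.000000] = 17.362619
  V(1,+1) = exp(-r*dt) * [p_u*102.448624 + p_m*49.914721 + p_d*10.780000] = 54.493776
  V(0,+0) = exp(-r*dt) * [p_u*54.493776 + p_m*17.362619 + p_d*2.267463] = 22.761797

Answer: Price = V(0,0) = 22.7618


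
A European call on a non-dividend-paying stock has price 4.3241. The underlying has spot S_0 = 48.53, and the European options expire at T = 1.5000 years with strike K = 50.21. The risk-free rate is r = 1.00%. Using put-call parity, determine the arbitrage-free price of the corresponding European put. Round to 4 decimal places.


Put-call parity: C - P = S_0 * exp(-qT) - K * exp(-rT).
S_0 * exp(-qT) = 48.5300 * 1.00000000 = 48.53000000
K * exp(-rT) = 50.2100 * 0.98511194 = 49.46247049
P = C - S*exp(-qT) + K*exp(-rT)
P = 4.3241 - 48.53000000 + 49.46247049 = 5.2566

Answer: Put price = 5.2566


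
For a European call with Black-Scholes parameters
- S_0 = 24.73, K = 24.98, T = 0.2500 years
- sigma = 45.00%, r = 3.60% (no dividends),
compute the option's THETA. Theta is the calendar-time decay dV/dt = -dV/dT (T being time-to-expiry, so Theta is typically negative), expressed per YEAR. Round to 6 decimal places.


d1 = 0.1077958970; d2 = -0.1172041030
phi(d1) = 0.3966311549; exp(-qT) = 1.0000000000; exp(-rT) = 0.9910403788
Theta = -S*exp(-qT)*phi(d1)*sigma/(2*sqrt(T)) - r*K*exp(-rT)*N(d2) + q*S*exp(-qT)*N(d1)
N(d1) = 0.5429212012; N(d2) = 0.4533491578; sqrt(T) = 0.5000000000
Term 1 = -24.7300 * 1.0000000000 * 0.3966311549 * 0.4500 / (2 * 0.5000000000) = -4.4139098073
Term 2 = -0.0360 * 24.9800 * 0.9910403788 * 0.4533491578 = -0.4040351021
Term 3 = 0 (no dividend yield, q = 0)
Theta = -4.4139098073 + (-0.4040351021) + (0.0000000000) = -4.817945

Answer: Theta = -4.817945


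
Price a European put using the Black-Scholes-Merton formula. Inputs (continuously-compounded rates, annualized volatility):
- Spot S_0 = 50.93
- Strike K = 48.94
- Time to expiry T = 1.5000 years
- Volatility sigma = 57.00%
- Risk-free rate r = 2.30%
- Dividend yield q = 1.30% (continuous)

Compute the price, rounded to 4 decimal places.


Answer: Price = 11.9753

Derivation:
d1 = (ln(S/K) + (r - q + 0.5*sigma^2) * T) / (sigma * sqrt(T)) = 0.42763232
d2 = d1 - sigma * sqrt(T) = -0.27047225
exp(-rT) = 0.96608834; exp(-qT) = 0.98068890
P = K * exp(-rT) * N(-d2) - S_0 * exp(-qT) * N(-d1)
N(-d1) = 0.33445941; N(-d2) = 0.60660152
P = 48.9400 * 0.96608834 * 0.60660152 - 50.9300 * 0.98068890 * 0.33445941 = 11.9753


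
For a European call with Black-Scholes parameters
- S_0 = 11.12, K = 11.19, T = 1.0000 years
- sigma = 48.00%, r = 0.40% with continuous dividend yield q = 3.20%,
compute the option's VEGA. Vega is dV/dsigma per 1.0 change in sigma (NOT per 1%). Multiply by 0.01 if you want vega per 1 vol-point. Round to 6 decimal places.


Answer: Vega = 4.235896

Derivation:
d1 = 0.1685932635; d2 = -0.3114067365
phi(d1) = 0.3933126731; exp(-qT) = 0.9685065821; exp(-rT) = 0.9960079893
Vega = S * exp(-qT) * phi(d1) * sqrt(T) = 11.1200 * 0.9685065821 * 0.3933126731 * 1.0000000000 = 4.235896


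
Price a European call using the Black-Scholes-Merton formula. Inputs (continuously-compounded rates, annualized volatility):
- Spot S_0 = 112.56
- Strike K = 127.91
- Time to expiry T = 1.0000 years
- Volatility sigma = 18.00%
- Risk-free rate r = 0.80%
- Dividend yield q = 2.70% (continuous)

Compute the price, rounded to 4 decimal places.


Answer: Price = 2.4751

Derivation:
d1 = (ln(S/K) + (r - q + 0.5*sigma^2) * T) / (sigma * sqrt(T)) = -0.72578044
d2 = d1 - sigma * sqrt(T) = -0.90578044
exp(-rT) = 0.99203191; exp(-qT) = 0.97336124
C = S_0 * exp(-qT) * N(d1) - K * exp(-rT) * N(d2)
N(d1) = 0.23398669; N(d2) = 0.18252604
C = 112.5600 * 0.97336124 * 0.23398669 - 127.9100 * 0.99203191 * 0.18252604 = 2.4751


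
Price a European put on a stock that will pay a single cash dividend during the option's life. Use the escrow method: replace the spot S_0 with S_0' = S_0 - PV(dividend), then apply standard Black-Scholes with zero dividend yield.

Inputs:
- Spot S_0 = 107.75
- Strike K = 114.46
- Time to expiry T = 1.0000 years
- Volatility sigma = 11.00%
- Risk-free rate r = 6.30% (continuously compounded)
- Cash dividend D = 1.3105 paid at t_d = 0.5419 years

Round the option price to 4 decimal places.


Answer: Price = 5.2027

Derivation:
PV(D) = D * exp(-r * t_d) = 1.3105 * 0.96643648 = 1.26651501
S_0' = S_0 - PV(D) = 107.7500 - 1.26651501 = 106.48348499
d1 = (ln(S_0'/K) + (r + sigma^2/2)*T) / (sigma*sqrt(T)) = -0.02895922
d2 = d1 - sigma*sqrt(T) = -0.13895922
exp(-rT) = 0.93894347
N(-d1) = 0.51155144; N(-d2) = 0.55525881
P = K * exp(-rT) * N(-d2) - S_0' * N(-d1) = 114.4600 * 0.93894347 * 0.55525881 - 106.48348499 * 0.51155144 = 5.2027


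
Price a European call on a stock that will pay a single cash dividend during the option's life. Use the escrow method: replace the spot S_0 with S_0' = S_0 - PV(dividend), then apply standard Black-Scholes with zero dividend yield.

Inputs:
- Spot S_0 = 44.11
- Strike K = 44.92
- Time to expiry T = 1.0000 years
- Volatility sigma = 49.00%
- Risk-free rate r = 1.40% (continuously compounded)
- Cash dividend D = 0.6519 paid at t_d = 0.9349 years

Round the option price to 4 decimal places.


PV(D) = D * exp(-r * t_d) = 0.6519 * 0.98699668 = 0.64342314
S_0' = S_0 - PV(D) = 44.1100 - 0.64342314 = 43.46657686
d1 = (ln(S_0'/K) + (r + sigma^2/2)*T) / (sigma*sqrt(T)) = 0.20644728
d2 = d1 - sigma*sqrt(T) = -0.28355272
exp(-rT) = 0.98609754
N(d1) = 0.58177923; N(d2) = 0.38837659
C = S_0' * N(d1) - K * exp(-rT) * N(d2) = 43.46657686 * 0.58177923 - 44.9200 * 0.98609754 * 0.38837659 = 8.0846

Answer: Price = 8.0846


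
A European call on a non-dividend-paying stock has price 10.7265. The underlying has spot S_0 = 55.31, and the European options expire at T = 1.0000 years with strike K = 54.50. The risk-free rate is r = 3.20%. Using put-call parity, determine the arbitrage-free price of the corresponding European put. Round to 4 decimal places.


Answer: Put price = 8.2001

Derivation:
Put-call parity: C - P = S_0 * exp(-qT) - K * exp(-rT).
S_0 * exp(-qT) = 55.3100 * 1.00000000 = 55.31000000
K * exp(-rT) = 54.5000 * 0.96850658 = 52.78360872
P = C - S*exp(-qT) + K*exp(-rT)
P = 10.7265 - 55.31000000 + 52.78360872 = 8.2001


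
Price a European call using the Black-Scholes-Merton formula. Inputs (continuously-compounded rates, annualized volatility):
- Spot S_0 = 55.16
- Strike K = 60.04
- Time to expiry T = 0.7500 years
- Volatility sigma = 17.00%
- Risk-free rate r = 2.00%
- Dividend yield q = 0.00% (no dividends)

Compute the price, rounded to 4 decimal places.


d1 = (ln(S/K) + (r - q + 0.5*sigma^2) * T) / (sigma * sqrt(T)) = -0.40031059
d2 = d1 - sigma * sqrt(T) = -0.54753491
exp(-rT) = 0.98511194; exp(-qT) = 1.00000000
C = S_0 * exp(-qT) * N(d1) - K * exp(-rT) * N(d2)
N(d1) = 0.34446388; N(d2) = 0.29200565
C = 55.1600 * 1.00000000 * 0.34446388 - 60.0400 * 0.98511194 * 0.29200565 = 1.7296

Answer: Price = 1.7296


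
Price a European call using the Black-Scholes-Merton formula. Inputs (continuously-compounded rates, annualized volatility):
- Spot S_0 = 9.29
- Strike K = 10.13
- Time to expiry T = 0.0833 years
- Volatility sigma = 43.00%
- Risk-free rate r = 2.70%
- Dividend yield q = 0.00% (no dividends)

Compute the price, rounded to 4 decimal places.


Answer: Price = 0.1777

Derivation:
d1 = (ln(S/K) + (r - q + 0.5*sigma^2) * T) / (sigma * sqrt(T)) = -0.61731828
d2 = d1 - sigma * sqrt(T) = -0.74142375
exp(-rT) = 0.99775343; exp(-qT) = 1.00000000
C = S_0 * exp(-qT) * N(d1) - K * exp(-rT) * N(d2)
N(d1) = 0.26851241; N(d2) = 0.22921827
C = 9.2900 * 1.00000000 * 0.26851241 - 10.1300 * 0.99775343 * 0.22921827 = 0.1777


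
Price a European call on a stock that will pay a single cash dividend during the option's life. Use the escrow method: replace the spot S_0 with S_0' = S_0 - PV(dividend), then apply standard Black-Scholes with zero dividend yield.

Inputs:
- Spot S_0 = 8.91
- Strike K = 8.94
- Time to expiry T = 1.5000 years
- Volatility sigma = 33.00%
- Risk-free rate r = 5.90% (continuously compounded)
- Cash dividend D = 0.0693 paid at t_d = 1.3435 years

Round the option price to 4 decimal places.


Answer: Price = 1.7201

Derivation:
PV(D) = D * exp(-r * t_d) = 0.0693 * 0.92379370 = 0.06401890
S_0' = S_0 - PV(D) = 8.9100 - 0.06401890 = 8.84598110
d1 = (ln(S_0'/K) + (r + sigma^2/2)*T) / (sigma*sqrt(T)) = 0.39489400
d2 = d1 - sigma*sqrt(T) = -0.00927181
exp(-rT) = 0.91530311
N(d1) = 0.65353944; N(d2) = 0.49630114
C = S_0' * N(d1) - K * exp(-rT) * N(d2) = 8.84598110 * 0.65353944 - 8.9400 * 0.91530311 * 0.49630114 = 1.7201


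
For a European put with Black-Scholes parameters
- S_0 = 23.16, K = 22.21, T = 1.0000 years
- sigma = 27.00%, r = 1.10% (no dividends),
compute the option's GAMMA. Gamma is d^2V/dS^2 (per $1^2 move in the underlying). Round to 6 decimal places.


Answer: Gamma = 0.060400

Derivation:
d1 = 0.3308667215; d2 = 0.0608667215
phi(d1) = 0.3776924923; exp(-qT) = 1.0000000000; exp(-rT) = 0.9890602788
Gamma = exp(-qT) * phi(d1) / (S * sigma * sqrt(T)) = 1.0000000000 * 0.3776924923 / (23.1600 * 0.2700 * 1.0000000000) = 0.060400


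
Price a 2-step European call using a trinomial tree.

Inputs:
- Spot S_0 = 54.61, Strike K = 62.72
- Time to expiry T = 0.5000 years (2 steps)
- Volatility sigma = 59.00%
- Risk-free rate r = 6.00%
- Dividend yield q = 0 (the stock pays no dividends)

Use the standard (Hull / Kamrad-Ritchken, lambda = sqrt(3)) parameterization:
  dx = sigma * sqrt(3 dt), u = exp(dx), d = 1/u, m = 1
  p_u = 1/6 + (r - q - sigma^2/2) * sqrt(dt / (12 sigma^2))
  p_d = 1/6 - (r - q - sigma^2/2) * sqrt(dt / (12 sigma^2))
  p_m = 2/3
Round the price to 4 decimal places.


Answer: Price = V(0,0) = 6.7462

Derivation:
dt = T/N = 0.250000; dx = sigma*sqrt(3*dt) = 0.510955
u = exp(dx) = 1.666882; d = 1/u = 0.599922
p_u = 0.138765, p_m = 0.666667, p_d = 0.194568
Discount per step: exp(-r*dt) = 0.985112
Stock lattice S(k, j) with j the centered position index:
  k=0: S(0,+0) = 54.6100
  k=1: S(1,-1) = 32.7618; S(1,+0) = 54.6100; S(1,+1) = 91.0284
  k=2: S(2,-2) = 19.6545; S(2,-1) = 32.7618; S(2,+0) = 54.6100; S(2,+1) = 91.0284; S(2,+2) = 151.7337
Terminal payoffs V(N, j) = max(S_T - K, 0):
  V(2,-2) = 0.000000; V(2,-1) = 0.000000; V(2,+0) = 0.000000; V(2,+1) = 28.308442; V(2,+2) = 89.013697
Backward induction: V(k, j) = exp(-r*dt) * [p_u * V(k+1, j+1) + p_m * V(k+1, j) + p_d * V(k+1, j-1)]
  V(1,-1) = exp(-r*dt) * [p_u*0.000000 + p_m*0.000000 + p_d*0.000000] = 0.000000
  V(1,+0) = exp(-r*dt) * [p_u*28.308442 + p_m*0.000000 + p_d*0.000000] = 3.869751
  V(1,+1) = exp(-r*dt) * [p_u*89.013697 + p_m*28.308442 + p_d*0.000000] = 30.759453
  V(0,+0) = exp(-r*dt) * [p_u*30.759453 + p_m*3.869751 + p_d*0.000000] = 6.746228


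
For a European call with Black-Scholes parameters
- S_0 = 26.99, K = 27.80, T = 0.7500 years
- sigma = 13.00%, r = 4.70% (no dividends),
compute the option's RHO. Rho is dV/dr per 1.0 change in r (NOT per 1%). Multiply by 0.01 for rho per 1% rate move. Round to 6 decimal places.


d1 = 0.1067467916; d2 = -0.0058365109
phi(d1) = 0.3966757939; exp(-qT) = 1.0000000000; exp(-rT) = 0.9653640451
N(d2) = 0.4976715823
Rho = K*T*exp(-rT)*N(d2) = 27.8000 * 0.7500 * 0.9653640451 * 0.4976715823 = 10.017054

Answer: Rho = 10.017054


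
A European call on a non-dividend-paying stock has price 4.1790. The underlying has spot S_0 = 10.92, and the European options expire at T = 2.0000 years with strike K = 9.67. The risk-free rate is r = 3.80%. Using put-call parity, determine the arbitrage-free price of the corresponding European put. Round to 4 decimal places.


Put-call parity: C - P = S_0 * exp(-qT) - K * exp(-rT).
S_0 * exp(-qT) = 10.9200 * 1.00000000 = 10.92000000
K * exp(-rT) = 9.6700 * 0.92681621 = 8.96231272
P = C - S*exp(-qT) + K*exp(-rT)
P = 4.1790 - 10.92000000 + 8.96231272 = 2.2213

Answer: Put price = 2.2213


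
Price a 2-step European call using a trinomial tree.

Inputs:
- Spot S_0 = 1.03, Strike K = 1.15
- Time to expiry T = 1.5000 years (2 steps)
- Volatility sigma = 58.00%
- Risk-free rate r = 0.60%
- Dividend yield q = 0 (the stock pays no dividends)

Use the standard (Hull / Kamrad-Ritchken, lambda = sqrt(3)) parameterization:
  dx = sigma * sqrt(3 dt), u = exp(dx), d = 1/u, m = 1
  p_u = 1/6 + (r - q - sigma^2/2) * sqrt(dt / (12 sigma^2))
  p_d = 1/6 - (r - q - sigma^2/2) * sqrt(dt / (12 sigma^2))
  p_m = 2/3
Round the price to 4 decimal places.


Answer: Price = V(0,0) = 0.2111

Derivation:
dt = T/N = 0.750000; dx = sigma*sqrt(3*dt) = 0.870000
u = exp(dx) = 2.386911; d = 1/u = 0.418952
p_u = 0.096753, p_m = 0.666667, p_d = 0.236580
Discount per step: exp(-r*dt) = 0.995510
Stock lattice S(k, j) with j the centered position index:
  k=0: S(0,+0) = 1.0300
  k=1: S(1,-1) = 0.4315; S(1,+0) = 1.0300; S(1,+1) = 2.4585
  k=2: S(2,-2) = 0.1808; S(2,-1) = 0.4315; S(2,+0) = 1.0300; S(2,+1) = 2.4585; S(2,+2) = 5.8683
Terminal payoffs V(N, j) = max(S_T - K, 0):
  V(2,-2) = 0.000000; V(2,-1) = 0.000000; V(2,+0) = 0.000000; V(2,+1) = 1.308518; V(2,+2) = 4.718264
Backward induction: V(k, j) = exp(-r*dt) * [p_u * V(k+1, j+1) + p_m * V(k+1, j) + p_d * V(k+1, j-1)]
  V(1,-1) = exp(-r*dt) * [p_u*0.000000 + p_m*0.000000 + p_d*0.000000] = 0.000000
  V(1,+0) = exp(-r*dt) * [p_u*1.308518 + p_m*0.000000 + p_d*0.000000] = 0.126034
  V(1,+1) = exp(-r*dt) * [p_u*4.718264 + p_m*1.308518 + p_d*0.000000] = 1.322885
  V(0,+0) = exp(-r*dt) * [p_u*1.322885 + p_m*0.126034 + p_d*0.000000] = 0.211064


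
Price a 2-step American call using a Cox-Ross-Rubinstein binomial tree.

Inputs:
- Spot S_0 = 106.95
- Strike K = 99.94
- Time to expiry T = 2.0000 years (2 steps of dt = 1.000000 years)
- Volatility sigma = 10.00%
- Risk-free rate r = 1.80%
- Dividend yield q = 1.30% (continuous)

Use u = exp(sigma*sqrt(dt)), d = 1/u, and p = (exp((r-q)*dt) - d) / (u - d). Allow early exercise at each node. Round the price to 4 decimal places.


dt = T/N = 1.000000
u = exp(sigma*sqrt(dt)) = 1.105171; d = 1/u = 0.904837
p = (exp((r-q)*dt) - d) / (u - d) = 0.500042
Discount per step: exp(-r*dt) = 0.982161
Stock lattice S(k, i) with i counting down-moves:
  k=0: S(0,0) = 106.9500
  k=1: S(1,0) = 118.1980; S(1,1) = 96.7724
  k=2: S(2,0) = 130.6290; S(2,1) = 106.9500; S(2,2) = 87.5633
Terminal payoffs V(N, i) = max(S_T - K, 0):
  V(2,0) = 30.689025; V(2,1) = 7.010000; V(2,2) = 0.000000
Backward induction: V(k, i) = exp(-r*dt) * [p * V(k+1, i) + (1-p) * V(k+1, i+1)]; then take max(V_cont, immediate exercise) for American.
  V(1,0) = exp(-r*dt) * [p*30.689025 + (1-p)*7.010000] = 18.514226; exercise = 18.258030; V(1,0) = max -> 18.514226
  V(1,1) = exp(-r*dt) * [p*7.010000 + (1-p)*0.000000] = 3.442761; exercise = 0.000000; V(1,1) = max -> 3.442761
  V(0,0) = exp(-r*dt) * [p*18.514226 + (1-p)*3.442761] = 10.783266; exercise = 7.010000; V(0,0) = max -> 10.783266

Answer: Price = V(0,0) = 10.7833


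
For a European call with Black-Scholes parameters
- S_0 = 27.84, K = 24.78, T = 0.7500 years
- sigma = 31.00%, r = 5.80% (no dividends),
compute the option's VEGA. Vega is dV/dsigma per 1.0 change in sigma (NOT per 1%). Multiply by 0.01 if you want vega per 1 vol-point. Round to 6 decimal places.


Answer: Vega = 7.368864

Derivation:
d1 = 0.7299735923; d2 = 0.4615057172
phi(d1) = 0.3056333017; exp(-qT) = 1.0000000000; exp(-rT) = 0.9574325541
Vega = S * exp(-qT) * phi(d1) * sqrt(T) = 27.8400 * 1.0000000000 * 0.3056333017 * 0.8660254038 = 7.368864


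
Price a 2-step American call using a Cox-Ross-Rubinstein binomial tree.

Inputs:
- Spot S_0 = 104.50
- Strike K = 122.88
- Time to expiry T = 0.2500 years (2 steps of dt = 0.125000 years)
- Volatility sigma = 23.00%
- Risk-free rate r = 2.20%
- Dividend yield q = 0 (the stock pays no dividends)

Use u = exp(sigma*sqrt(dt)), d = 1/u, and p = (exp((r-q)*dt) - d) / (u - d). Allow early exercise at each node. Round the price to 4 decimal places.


dt = T/N = 0.125000
u = exp(sigma*sqrt(dt)) = 1.084715; d = 1/u = 0.921901
p = (exp((r-q)*dt) - d) / (u - d) = 0.496596
Discount per step: exp(-r*dt) = 0.997254
Stock lattice S(k, i) with i counting down-moves:
  k=0: S(0,0) = 104.5000
  k=1: S(1,0) = 113.3527; S(1,1) = 96.3387
  k=2: S(2,0) = 122.9554; S(2,1) = 104.5000; S(2,2) = 88.8147
Terminal payoffs V(N, i) = max(S_T - K, 0):
  V(2,0) = 0.075393; V(2,1) = 0.000000; V(2,2) = 0.000000
Backward induction: V(k, i) = exp(-r*dt) * [p * V(k+1, i) + (1-p) * V(k+1, i+1)]; then take max(V_cont, immediate exercise) for American.
  V(1,0) = exp(-r*dt) * [p*0.075393 + (1-p)*0.000000] = 0.037337; exercise = 0.000000; V(1,0) = max -> 0.037337
  V(1,1) = exp(-r*dt) * [p*0.000000 + (1-p)*0.000000] = 0.000000; exercise = 0.000000; V(1,1) = max -> 0.000000
  V(0,0) = exp(-r*dt) * [p*0.037337 + (1-p)*0.000000] = 0.018490; exercise = 0.000000; V(0,0) = max -> 0.018490

Answer: Price = V(0,0) = 0.0185


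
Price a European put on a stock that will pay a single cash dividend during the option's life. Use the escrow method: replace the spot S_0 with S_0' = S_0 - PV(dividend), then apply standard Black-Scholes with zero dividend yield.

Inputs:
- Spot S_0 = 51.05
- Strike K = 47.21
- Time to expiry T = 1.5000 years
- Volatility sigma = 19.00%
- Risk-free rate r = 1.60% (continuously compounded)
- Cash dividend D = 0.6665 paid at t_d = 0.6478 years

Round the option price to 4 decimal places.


Answer: Price = 2.6409

Derivation:
PV(D) = D * exp(-r * t_d) = 0.6665 * 0.98968873 = 0.65962754
S_0' = S_0 - PV(D) = 51.0500 - 0.65962754 = 50.39037246
d1 = (ln(S_0'/K) + (r + sigma^2/2)*T) / (sigma*sqrt(T)) = 0.49965035
d2 = d1 - sigma*sqrt(T) = 0.26694883
exp(-rT) = 0.97628571
N(-d1) = 0.30866065; N(-d2) = 0.39475428
P = K * exp(-rT) * N(-d2) - S_0' * N(-d1) = 47.2100 * 0.97628571 * 0.39475428 - 50.39037246 * 0.30866065 = 2.6409


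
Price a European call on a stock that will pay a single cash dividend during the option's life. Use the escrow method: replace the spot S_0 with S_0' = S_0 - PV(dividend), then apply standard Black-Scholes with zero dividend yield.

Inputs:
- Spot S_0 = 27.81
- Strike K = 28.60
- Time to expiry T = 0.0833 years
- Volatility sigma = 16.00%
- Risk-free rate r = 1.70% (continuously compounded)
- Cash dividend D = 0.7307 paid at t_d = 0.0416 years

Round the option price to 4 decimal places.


Answer: Price = 0.0794

Derivation:
PV(D) = D * exp(-r * t_d) = 0.7307 * 0.99929305 = 0.73018343
S_0' = S_0 - PV(D) = 27.8100 - 0.73018343 = 27.07981657
d1 = (ln(S_0'/K) + (r + sigma^2/2)*T) / (sigma*sqrt(T)) = -1.12899691
d2 = d1 - sigma*sqrt(T) = -1.17517570
exp(-rT) = 0.99858490
N(d1) = 0.12944957; N(d2) = 0.11996222
C = S_0' * N(d1) - K * exp(-rT) * N(d2) = 27.07981657 * 0.12944957 - 28.6000 * 0.99858490 * 0.11996222 = 0.0794


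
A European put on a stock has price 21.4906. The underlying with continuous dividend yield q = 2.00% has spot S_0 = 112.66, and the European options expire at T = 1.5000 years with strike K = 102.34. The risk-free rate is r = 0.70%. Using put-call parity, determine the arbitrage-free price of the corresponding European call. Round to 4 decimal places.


Answer: Call price = 29.5499

Derivation:
Put-call parity: C - P = S_0 * exp(-qT) - K * exp(-rT).
S_0 * exp(-qT) = 112.6600 * 0.97044553 = 109.33039381
K * exp(-rT) = 102.3400 * 0.98955493 = 101.27105180
C = P + S*exp(-qT) - K*exp(-rT)
C = 21.4906 + 109.33039381 - 101.27105180 = 29.5499


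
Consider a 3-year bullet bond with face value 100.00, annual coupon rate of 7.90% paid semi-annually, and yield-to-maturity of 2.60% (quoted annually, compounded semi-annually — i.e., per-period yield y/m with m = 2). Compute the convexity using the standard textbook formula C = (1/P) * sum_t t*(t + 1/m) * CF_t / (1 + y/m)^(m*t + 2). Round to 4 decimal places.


Answer: Convexity = 9.0998

Derivation:
Coupon per period c = face * coupon_rate / m = 3.950000
Periods per year m = 2; per-period yield y/m = 0.013000
Number of cashflows N = 6
Cashflows (t years, CF_t, discount factor 1/(1+y/m)^(m*t), PV):
  t = 0.5000: CF_t = 3.950000, DF = 0.987167, PV = 3.899309
  t = 1.0000: CF_t = 3.950000, DF = 0.974498, PV = 3.849268
  t = 1.5000: CF_t = 3.950000, DF = 0.961992, PV = 3.799870
  t = 2.0000: CF_t = 3.950000, DF = 0.949647, PV = 3.751106
  t = 2.5000: CF_t = 3.950000, DF = 0.937460, PV = 3.702967
  t = 3.0000: CF_t = 103.950000, DF = 0.925429, PV = 96.198394
Price P = sum_t PV_t = 115.200915
Convexity numerator sum_t t*(t + 1/m) * CF_t / (1+y/m)^(m*t + 2):
  t = 0.5000: term = 1.899935
  t = 1.0000: term = 5.626659
  t = 1.5000: term = 11.108902
  t = 2.0000: term = 18.277232
  t = 2.5000: term = 27.064016
  t = 3.0000: term = 984.324353
Convexity = (1/P) * sum = 1048.301096 / 115.200915 = 9.099764


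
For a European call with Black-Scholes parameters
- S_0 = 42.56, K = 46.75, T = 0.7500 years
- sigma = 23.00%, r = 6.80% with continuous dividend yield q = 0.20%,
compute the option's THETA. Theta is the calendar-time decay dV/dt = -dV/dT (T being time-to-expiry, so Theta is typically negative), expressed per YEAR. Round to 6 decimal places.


Answer: Theta = -3.324327

Derivation:
d1 = -0.1233115283; d2 = -0.3224973712
phi(d1) = 0.3959206765; exp(-qT) = 0.9985011244; exp(-rT) = 0.9502786705
Theta = -S*exp(-qT)*phi(d1)*sigma/(2*sqrt(T)) - r*K*exp(-rT)*N(d2) + q*S*exp(-qT)*N(d1)
N(d1) = 0.4509302061; N(d2) = 0.3735379645; sqrt(T) = 0.8660254038
Term 1 = -42.5600 * 0.9985011244 * 0.3959206765 * 0.2300 / (2 * 0.8660254038) = -2.2342181167
Term 2 = -0.0680 * 46.7500 * 0.9502786705 * 0.3735379645 = -1.1284342446
Term 3 = 0.0020 * 42.5600 * 0.9985011244 * 0.4509302061 = 0.0383256475
Theta = -2.2342181167 + (-1.1284342446) + (0.0383256475) = -3.324327


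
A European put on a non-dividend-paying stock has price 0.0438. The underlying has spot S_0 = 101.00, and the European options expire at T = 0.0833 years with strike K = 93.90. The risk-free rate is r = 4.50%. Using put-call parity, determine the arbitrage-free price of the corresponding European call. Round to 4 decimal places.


Put-call parity: C - P = S_0 * exp(-qT) - K * exp(-rT).
S_0 * exp(-qT) = 101.0000 * 1.00000000 = 101.00000000
K * exp(-rT) = 93.9000 * 0.99625852 = 93.54867473
C = P + S*exp(-qT) - K*exp(-rT)
C = 0.0438 + 101.00000000 - 93.54867473 = 7.4951

Answer: Call price = 7.4951


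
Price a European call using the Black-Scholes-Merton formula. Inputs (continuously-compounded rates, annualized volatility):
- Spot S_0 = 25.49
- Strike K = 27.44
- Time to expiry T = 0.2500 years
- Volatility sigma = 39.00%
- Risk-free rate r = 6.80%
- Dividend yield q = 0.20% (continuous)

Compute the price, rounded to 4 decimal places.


d1 = (ln(S/K) + (r - q + 0.5*sigma^2) * T) / (sigma * sqrt(T)) = -0.19591325
d2 = d1 - sigma * sqrt(T) = -0.39091325
exp(-rT) = 0.98314368; exp(-qT) = 0.99950012
C = S_0 * exp(-qT) * N(d1) - K * exp(-rT) * N(d2)
N(d1) = 0.42233903; N(d2) = 0.34793068
C = 25.4900 * 0.99950012 * 0.42233903 - 27.4400 * 0.98314368 * 0.34793068 = 1.3738

Answer: Price = 1.3738


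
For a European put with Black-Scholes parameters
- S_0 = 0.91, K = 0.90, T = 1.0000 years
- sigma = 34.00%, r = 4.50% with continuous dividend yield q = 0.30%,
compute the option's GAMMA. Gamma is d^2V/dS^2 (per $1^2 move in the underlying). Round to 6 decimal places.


d1 = 0.3260289300; d2 = -0.0139710700
phi(d1) = 0.3782931084; exp(-qT) = 0.9970044955; exp(-rT) = 0.9559974818
Gamma = exp(-qT) * phi(d1) / (S * sigma * sqrt(T)) = 0.9970044955 * 0.3782931084 / (0.9100 * 0.3400 * 1.0000000000) = 1.219004

Answer: Gamma = 1.219004


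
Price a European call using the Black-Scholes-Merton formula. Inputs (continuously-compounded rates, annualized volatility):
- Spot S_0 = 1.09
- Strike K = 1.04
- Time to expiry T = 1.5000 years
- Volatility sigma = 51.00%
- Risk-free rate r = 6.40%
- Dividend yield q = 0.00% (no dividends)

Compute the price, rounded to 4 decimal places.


d1 = (ln(S/K) + (r - q + 0.5*sigma^2) * T) / (sigma * sqrt(T)) = 0.54118031
d2 = d1 - sigma * sqrt(T) = -0.08343957
exp(-rT) = 0.90846402; exp(-qT) = 1.00000000
C = S_0 * exp(-qT) * N(d1) - K * exp(-rT) * N(d2)
N(d1) = 0.70580835; N(d2) = 0.46675101
C = 1.0900 * 1.00000000 * 0.70580835 - 1.0400 * 0.90846402 * 0.46675101 = 0.3283

Answer: Price = 0.3283


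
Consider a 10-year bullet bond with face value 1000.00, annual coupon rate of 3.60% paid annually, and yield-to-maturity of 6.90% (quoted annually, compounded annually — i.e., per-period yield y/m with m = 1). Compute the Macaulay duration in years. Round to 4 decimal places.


Coupon per period c = face * coupon_rate / m = 36.000000
Periods per year m = 1; per-period yield y/m = 0.069000
Number of cashflows N = 10
Cashflows (t years, CF_t, discount factor 1/(1+y/m)^(m*t), PV):
  t = 1.0000: CF_t = 36.000000, DF = 0.935454, PV = 33.676333
  t = 2.0000: CF_t = 36.000000, DF = 0.875074, PV = 31.502650
  t = 3.0000: CF_t = 36.000000, DF = 0.818591, PV = 29.469270
  t = 4.0000: CF_t = 36.000000, DF = 0.765754, PV = 27.567138
  t = 5.0000: CF_t = 36.000000, DF = 0.716327, PV = 25.787781
  t = 6.0000: CF_t = 36.000000, DF = 0.670091, PV = 24.123275
  t = 7.0000: CF_t = 36.000000, DF = 0.626839, PV = 22.566207
  t = 8.0000: CF_t = 36.000000, DF = 0.586379, PV = 21.109642
  t = 9.0000: CF_t = 36.000000, DF = 0.548530, PV = 19.747092
  t = 10.0000: CF_t = 1036.000000, DF = 0.513125, PV = 531.597223
Price P = sum_t PV_t = 767.146611
Macaulay numerator sum_t t * PV_t:
  t * PV_t at t = 1.0000: 33.676333
  t * PV_t at t = 2.0000: 63.005300
  t * PV_t at t = 3.0000: 88.407811
  t * PV_t at t = 4.0000: 110.268552
  t * PV_t at t = 5.0000: 128.938905
  t * PV_t at t = 6.0000: 144.739651
  t * PV_t at t = 7.0000: 157.963448
  t * PV_t at t = 8.0000: 168.877132
  t * PV_t at t = 9.0000: 177.723830
  t * PV_t at t = 10.0000: 5315.972227
Macaulay duration D = (sum_t t * PV_t) / P = 6389.573190 / 767.146611 = 8.329012

Answer: Macaulay duration = 8.3290 years


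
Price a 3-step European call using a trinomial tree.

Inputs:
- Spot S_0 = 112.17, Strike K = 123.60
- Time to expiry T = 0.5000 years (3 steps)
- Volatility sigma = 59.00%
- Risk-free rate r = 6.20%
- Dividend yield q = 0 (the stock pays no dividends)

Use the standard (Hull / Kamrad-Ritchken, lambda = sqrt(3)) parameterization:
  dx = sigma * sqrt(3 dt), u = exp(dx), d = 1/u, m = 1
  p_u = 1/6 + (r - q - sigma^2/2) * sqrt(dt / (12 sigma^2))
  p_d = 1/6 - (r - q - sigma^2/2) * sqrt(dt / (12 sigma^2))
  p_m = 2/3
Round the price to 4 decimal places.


Answer: Price = V(0,0) = 15.4547

Derivation:
dt = T/N = 0.166667; dx = sigma*sqrt(3*dt) = 0.417193
u = exp(dx) = 1.517695; d = 1/u = 0.658894
p_u = 0.144285, p_m = 0.666667, p_d = 0.189048
Discount per step: exp(-r*dt) = 0.989720
Stock lattice S(k, j) with j the centered position index:
  k=0: S(0,+0) = 112.1700
  k=1: S(1,-1) = 73.9081; S(1,+0) = 112.1700; S(1,+1) = 170.2399
  k=2: S(2,-2) = 48.6976; S(2,-1) = 73.9081; S(2,+0) = 112.1700; S(2,+1) = 170.2399; S(2,+2) = 258.3723
  k=3: S(3,-3) = 32.0865; S(3,-2) = 48.6976; S(3,-1) = 73.9081; S(3,+0) = 112.1700; S(3,+1) = 170.2399; S(3,+2) = 258.3723; S(3,+3) = 392.1305
Terminal payoffs V(N, j) = max(S_T - K, 0):
  V(3,-3) = 0.000000; V(3,-2) = 0.000000; V(3,-1) = 0.000000; V(3,+0) = 0.000000; V(3,+1) = 46.639893; V(3,+2) = 134.772303; V(3,+3) = 268.530456
Backward induction: V(k, j) = exp(-r*dt) * [p_u * V(k+1, j+1) + p_m * V(k+1, j) + p_d * V(k+1, j-1)]
  V(2,-2) = exp(-r*dt) * [p_u*0.000000 + p_m*0.000000 + p_d*0.000000] = 0.000000
  V(2,-1) = exp(-r*dt) * [p_u*0.000000 + p_m*0.000000 + p_d*0.000000] = 0.000000
  V(2,+0) = exp(-r*dt) * [p_u*46.639893 + p_m*0.000000 + p_d*0.000000] = 6.660255
  V(2,+1) = exp(-r*dt) * [p_u*134.772303 + p_m*46.639893 + p_d*0.000000] = 50.019330
  V(2,+2) = exp(-r*dt) * [p_u*268.530456 + p_m*134.772303 + p_d*46.639893] = 135.997704
  V(1,-1) = exp(-r*dt) * [p_u*6.660255 + p_m*0.000000 + p_d*0.000000] = 0.951096
  V(1,+0) = exp(-r*dt) * [p_u*50.019330 + p_m*6.660255 + p_d*0.000000] = 11.537368
  V(1,+1) = exp(-r*dt) * [p_u*135.997704 + p_m*50.019330 + p_d*6.660255] = 53.670282
  V(0,+0) = exp(-r*dt) * [p_u*53.670282 + p_m*11.537368 + p_d*0.951096] = 15.454669


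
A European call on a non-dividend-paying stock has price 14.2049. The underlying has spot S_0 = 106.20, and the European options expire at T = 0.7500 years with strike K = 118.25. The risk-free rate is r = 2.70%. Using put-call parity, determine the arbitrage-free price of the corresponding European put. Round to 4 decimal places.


Answer: Put price = 23.8844

Derivation:
Put-call parity: C - P = S_0 * exp(-qT) - K * exp(-rT).
S_0 * exp(-qT) = 106.2000 * 1.00000000 = 106.20000000
K * exp(-rT) = 118.2500 * 0.97995365 = 115.87951962
P = C - S*exp(-qT) + K*exp(-rT)
P = 14.2049 - 106.20000000 + 115.87951962 = 23.8844


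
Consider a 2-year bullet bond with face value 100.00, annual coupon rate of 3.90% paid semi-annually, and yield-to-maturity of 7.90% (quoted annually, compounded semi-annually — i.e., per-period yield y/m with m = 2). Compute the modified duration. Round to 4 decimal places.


Answer: Modified duration = 1.8671

Derivation:
Coupon per period c = face * coupon_rate / m = 1.950000
Periods per year m = 2; per-period yield y/m = 0.039500
Number of cashflows N = 4
Cashflows (t years, CF_t, discount factor 1/(1+y/m)^(m*t), PV):
  t = 0.5000: CF_t = 1.950000, DF = 0.962001, PV = 1.875902
  t = 1.0000: CF_t = 1.950000, DF = 0.925446, PV = 1.804619
  t = 1.5000: CF_t = 1.950000, DF = 0.890280, PV = 1.736046
  t = 2.0000: CF_t = 101.950000, DF = 0.856450, PV = 87.315080
Price P = sum_t PV_t = 92.731647
First compute Macaulay numerator sum_t t * PV_t:
  t * PV_t at t = 0.5000: 0.937951
  t * PV_t at t = 1.0000: 1.804619
  t * PV_t at t = 1.5000: 2.604068
  t * PV_t at t = 2.0000: 174.630160
Macaulay duration D = 179.976798 / 92.731647 = 1.940835
Modified duration = D / (1 + y/m) = 1.940835 / (1 + 0.039500) = 1.867085


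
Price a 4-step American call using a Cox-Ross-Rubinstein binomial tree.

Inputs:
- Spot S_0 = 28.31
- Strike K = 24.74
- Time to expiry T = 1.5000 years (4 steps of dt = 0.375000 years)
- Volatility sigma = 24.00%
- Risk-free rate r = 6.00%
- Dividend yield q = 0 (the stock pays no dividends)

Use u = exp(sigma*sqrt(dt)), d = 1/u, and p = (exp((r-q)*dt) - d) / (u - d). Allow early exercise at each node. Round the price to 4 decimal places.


Answer: Price = V(0,0) = 6.7646

Derivation:
dt = T/N = 0.375000
u = exp(sigma*sqrt(dt)) = 1.158319; d = 1/u = 0.863320
p = (exp((r-q)*dt) - d) / (u - d) = 0.540460
Discount per step: exp(-r*dt) = 0.977751
Stock lattice S(k, i) with i counting down-moves:
  k=0: S(0,0) = 28.3100
  k=1: S(1,0) = 32.7920; S(1,1) = 24.4406
  k=2: S(2,0) = 37.9836; S(2,1) = 28.3100; S(2,2) = 21.1001
  k=3: S(3,0) = 43.9971; S(3,1) = 32.7920; S(3,2) = 24.4406; S(3,3) = 18.2161
  k=4: S(4,0) = 50.9626; S(4,1) = 37.9836; S(4,2) = 28.3100; S(4,3) = 21.1001; S(4,4) = 15.7263
Terminal payoffs V(N, i) = max(S_T - K, 0):
  V(4,0) = 26.222631; V(4,1) = 13.243576; V(4,2) = 3.570000; V(4,3) = 0.000000; V(4,4) = 0.000000
Backward induction: V(k, i) = exp(-r*dt) * [p * V(k+1, i) + (1-p) * V(k+1, i+1)]; then take max(V_cont, immediate exercise) for American.
  V(3,0) = exp(-r*dt) * [p*26.222631 + (1-p)*13.243576] = 19.807514; exercise = 19.257079; V(3,0) = max -> 19.807514
  V(3,1) = exp(-r*dt) * [p*13.243576 + (1-p)*3.570000] = 8.602431; exercise = 8.051997; V(3,1) = max -> 8.602431
  V(3,2) = exp(-r*dt) * [p*3.570000 + (1-p)*0.000000] = 1.886514; exercise = 0.000000; V(3,2) = max -> 1.886514
  V(3,3) = exp(-r*dt) * [p*0.000000 + (1-p)*0.000000] = 0.000000; exercise = 0.000000; V(3,3) = max -> 0.000000
  V(2,0) = exp(-r*dt) * [p*19.807514 + (1-p)*8.602431] = 14.332199; exercise = 13.243576; V(2,0) = max -> 14.332199
  V(2,1) = exp(-r*dt) * [p*8.602431 + (1-p)*1.886514] = 5.393469; exercise = 3.570000; V(2,1) = max -> 5.393469
  V(2,2) = exp(-r*dt) * [p*1.886514 + (1-p)*0.000000] = 0.996901; exercise = 0.000000; V(2,2) = max -> 0.996901
  V(1,0) = exp(-r*dt) * [p*14.332199 + (1-p)*5.393469] = 9.997011; exercise = 8.051997; V(1,0) = max -> 9.997011
  V(1,1) = exp(-r*dt) * [p*5.393469 + (1-p)*0.996901] = 3.298023; exercise = 0.000000; V(1,1) = max -> 3.298023
  V(0,0) = exp(-r*dt) * [p*9.997011 + (1-p)*3.298023] = 6.764628; exercise = 3.570000; V(0,0) = max -> 6.764628
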